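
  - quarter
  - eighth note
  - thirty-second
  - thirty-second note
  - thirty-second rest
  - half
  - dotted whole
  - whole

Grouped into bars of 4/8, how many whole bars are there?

One bar of 4/8 = 16 thirty-second notes.
Each duration in thirty-second notes: quarter = 8; eighth note = 4; thirty-second = 1; thirty-second note = 1; thirty-second rest = 1; half = 16; dotted whole = 48; whole = 32.
Sum: 8 + 4 + 1 + 1 + 1 + 16 + 48 + 32 = 111.
111 ÷ 16 = 6 complete bars with 15 left over.

6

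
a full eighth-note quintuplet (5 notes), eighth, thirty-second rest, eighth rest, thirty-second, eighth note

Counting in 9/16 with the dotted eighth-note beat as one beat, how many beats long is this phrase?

One dotted eighth-note beat = 6 thirty-second notes.
Working in thirty-second notes: a full eighth-note quintuplet (5 notes) (five quintuplet eighths span one half) = 16; eighth = 4; thirty-second rest = 1; eighth rest = 4; thirty-second = 1; eighth note = 4.
Sum: 16 + 4 + 1 + 4 + 1 + 4 = 30.
30 ÷ 6 = 5 beats.

5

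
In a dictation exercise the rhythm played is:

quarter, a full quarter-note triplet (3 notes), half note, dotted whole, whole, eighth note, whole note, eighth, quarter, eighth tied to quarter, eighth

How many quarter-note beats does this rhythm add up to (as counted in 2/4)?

One quarter-note beat = 2 eighth notes.
Convert each value to eighth notes: quarter = 2; a full quarter-note triplet (3 notes) (three triplet quarters span one half) = 4; half note = 4; dotted whole = 12; whole = 8; eighth note = 1; whole note = 8; eighth = 1; quarter = 2; eighth tied to quarter (eighth + quarter) = 3; eighth = 1.
Adding: 2 + 4 + 4 + 12 + 8 + 1 + 8 + 1 + 2 + 3 + 1 = 46.
46 ÷ 2 = 23 beats.

23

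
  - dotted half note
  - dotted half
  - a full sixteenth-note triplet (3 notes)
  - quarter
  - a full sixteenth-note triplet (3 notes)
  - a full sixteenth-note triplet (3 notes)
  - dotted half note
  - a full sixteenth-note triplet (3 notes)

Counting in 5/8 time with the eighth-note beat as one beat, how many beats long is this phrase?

One eighth-note beat = 2 sixteenth notes.
In sixteenth notes: dotted half note = 12; dotted half = 12; a full sixteenth-note triplet (3 notes) (three triplet sixteenths span one eighth) = 2; quarter = 4; a full sixteenth-note triplet (3 notes) (three triplet sixteenths span one eighth) = 2; a full sixteenth-note triplet (3 notes) (three triplet sixteenths span one eighth) = 2; dotted half note = 12; a full sixteenth-note triplet (3 notes) (three triplet sixteenths span one eighth) = 2.
Adding: 12 + 12 + 2 + 4 + 2 + 2 + 12 + 2 = 48.
48 ÷ 2 = 24 beats.

24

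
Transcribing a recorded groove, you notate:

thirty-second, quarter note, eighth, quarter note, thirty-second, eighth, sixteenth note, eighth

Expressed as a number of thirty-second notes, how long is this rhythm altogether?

32

Express everything in thirty-second notes: thirty-second = 1; quarter note = 8; eighth = 4; quarter note = 8; thirty-second = 1; eighth = 4; sixteenth note = 2; eighth = 4.
Altogether 1 + 8 + 4 + 8 + 1 + 4 + 2 + 4 = 32 thirty-second notes.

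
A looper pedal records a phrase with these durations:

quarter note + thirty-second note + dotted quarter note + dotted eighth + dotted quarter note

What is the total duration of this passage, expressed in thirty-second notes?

39

Working in thirty-second notes: quarter note = 8; thirty-second note = 1; dotted quarter note = 12; dotted eighth = 6; dotted quarter note = 12.
Total: 8 + 1 + 12 + 6 + 12 = 39 thirty-second notes.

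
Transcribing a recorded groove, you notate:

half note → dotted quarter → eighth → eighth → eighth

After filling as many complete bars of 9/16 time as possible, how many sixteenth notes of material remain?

2

One bar of 9/16 = 9 sixteenth notes.
In sixteenth notes: half note = 8; dotted quarter = 6; eighth = 2; eighth = 2; eighth = 2.
Sum: 8 + 6 + 2 + 2 + 2 = 20.
20 ÷ 9 = 2 complete bars with 2 sixteenth notes remaining.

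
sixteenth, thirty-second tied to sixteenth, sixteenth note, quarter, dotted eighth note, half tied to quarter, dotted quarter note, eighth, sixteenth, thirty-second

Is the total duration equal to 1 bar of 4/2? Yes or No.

One bar of 4/2 = 64 thirty-second notes.
Working in thirty-second notes: sixteenth = 2; thirty-second tied to sixteenth (thirty-second + sixteenth) = 3; sixteenth note = 2; quarter = 8; dotted eighth note = 6; half tied to quarter (half + quarter) = 24; dotted quarter note = 12; eighth = 4; sixteenth = 2; thirty-second = 1.
Total: 2 + 3 + 2 + 8 + 6 + 24 + 12 + 4 + 2 + 1 = 64.
64 equals 64, so the answer is Yes.

Yes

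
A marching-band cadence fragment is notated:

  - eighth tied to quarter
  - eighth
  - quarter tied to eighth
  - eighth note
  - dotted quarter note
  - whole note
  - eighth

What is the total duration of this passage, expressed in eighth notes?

Each duration in eighth notes: eighth tied to quarter (eighth + quarter) = 3; eighth = 1; quarter tied to eighth (quarter + eighth) = 3; eighth note = 1; dotted quarter note = 3; whole note = 8; eighth = 1.
Total: 3 + 1 + 3 + 1 + 3 + 8 + 1 = 20 eighth notes.

20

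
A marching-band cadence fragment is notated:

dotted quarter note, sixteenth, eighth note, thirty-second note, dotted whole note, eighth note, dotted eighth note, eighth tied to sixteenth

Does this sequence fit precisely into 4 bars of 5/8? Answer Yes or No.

No

One bar of 5/8 = 20 thirty-second notes, so 4 bars = 80.
Each duration in thirty-second notes: dotted quarter note = 12; sixteenth = 2; eighth note = 4; thirty-second note = 1; dotted whole note = 48; eighth note = 4; dotted eighth note = 6; eighth tied to sixteenth (eighth + sixteenth) = 6.
Sum: 12 + 2 + 4 + 1 + 48 + 4 + 6 + 6 = 83.
83 exceeds 80, so the answer is No.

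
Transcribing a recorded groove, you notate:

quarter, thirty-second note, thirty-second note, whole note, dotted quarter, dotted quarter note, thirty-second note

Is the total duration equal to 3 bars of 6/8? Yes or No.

One bar of 6/8 = 24 thirty-second notes, so 3 bars = 72.
Working in thirty-second notes: quarter = 8; thirty-second note = 1; thirty-second note = 1; whole note = 32; dotted quarter = 12; dotted quarter note = 12; thirty-second note = 1.
Total: 8 + 1 + 1 + 32 + 12 + 12 + 1 = 67.
67 falls short of 72, so the answer is No.

No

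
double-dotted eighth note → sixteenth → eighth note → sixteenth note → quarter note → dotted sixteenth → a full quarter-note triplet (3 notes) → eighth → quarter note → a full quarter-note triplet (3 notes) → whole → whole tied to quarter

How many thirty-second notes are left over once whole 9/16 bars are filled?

One bar of 9/16 = 18 thirty-second notes.
Working in thirty-second notes: double-dotted eighth note = 7; sixteenth = 2; eighth note = 4; sixteenth note = 2; quarter note = 8; dotted sixteenth = 3; a full quarter-note triplet (3 notes) (three triplet quarters span one half) = 16; eighth = 4; quarter note = 8; a full quarter-note triplet (3 notes) (three triplet quarters span one half) = 16; whole = 32; whole tied to quarter (whole + quarter) = 40.
Sum: 7 + 2 + 4 + 2 + 8 + 3 + 16 + 4 + 8 + 16 + 32 + 40 = 142.
142 ÷ 18 = 7 complete bars with 16 thirty-second notes remaining.

16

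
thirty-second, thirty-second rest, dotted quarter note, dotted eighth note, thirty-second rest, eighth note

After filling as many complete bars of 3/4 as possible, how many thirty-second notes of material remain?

One bar of 3/4 = 24 thirty-second notes.
Convert each value to thirty-second notes: thirty-second = 1; thirty-second rest = 1; dotted quarter note = 12; dotted eighth note = 6; thirty-second rest = 1; eighth note = 4.
Altogether 1 + 1 + 12 + 6 + 1 + 4 = 25.
25 ÷ 24 = 1 complete bar with 1 thirty-second note remaining.

1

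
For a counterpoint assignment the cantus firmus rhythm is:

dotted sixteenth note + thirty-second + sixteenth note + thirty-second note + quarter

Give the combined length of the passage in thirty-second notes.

15

Each duration in thirty-second notes: dotted sixteenth note = 3; thirty-second = 1; sixteenth note = 2; thirty-second note = 1; quarter = 8.
Adding: 3 + 1 + 2 + 1 + 8 = 15 thirty-second notes.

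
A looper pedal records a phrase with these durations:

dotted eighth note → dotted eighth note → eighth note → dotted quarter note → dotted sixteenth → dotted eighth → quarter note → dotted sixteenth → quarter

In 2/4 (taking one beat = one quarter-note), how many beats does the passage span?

7

One quarter-note beat = 8 thirty-second notes.
Convert each value to thirty-second notes: dotted eighth note = 6; dotted eighth note = 6; eighth note = 4; dotted quarter note = 12; dotted sixteenth = 3; dotted eighth = 6; quarter note = 8; dotted sixteenth = 3; quarter = 8.
Altogether 6 + 6 + 4 + 12 + 3 + 6 + 8 + 3 + 8 = 56.
56 ÷ 8 = 7 beats.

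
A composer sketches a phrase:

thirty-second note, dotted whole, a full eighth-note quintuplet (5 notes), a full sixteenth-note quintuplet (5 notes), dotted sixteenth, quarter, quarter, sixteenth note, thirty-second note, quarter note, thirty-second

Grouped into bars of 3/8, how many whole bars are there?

One bar of 3/8 = 12 thirty-second notes.
Working in thirty-second notes: thirty-second note = 1; dotted whole = 48; a full eighth-note quintuplet (5 notes) (five quintuplet eighths span one half) = 16; a full sixteenth-note quintuplet (5 notes) (five quintuplet sixteenths span one quarter) = 8; dotted sixteenth = 3; quarter = 8; quarter = 8; sixteenth note = 2; thirty-second note = 1; quarter note = 8; thirty-second = 1.
Sum: 1 + 48 + 16 + 8 + 3 + 8 + 8 + 2 + 1 + 8 + 1 = 104.
104 ÷ 12 = 8 complete bars with 8 left over.

8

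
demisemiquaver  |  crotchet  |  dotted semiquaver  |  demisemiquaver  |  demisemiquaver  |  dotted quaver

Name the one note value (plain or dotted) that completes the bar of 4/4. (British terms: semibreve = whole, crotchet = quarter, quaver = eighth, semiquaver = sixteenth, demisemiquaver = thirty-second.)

dotted quarter note

The bar of 4/4 = 32 thirty-second notes.
Express everything in thirty-second notes: demisemiquaver = 1; crotchet = 8; dotted semiquaver = 3; demisemiquaver = 1; demisemiquaver = 1; dotted quaver = 6.
Sum: 1 + 8 + 3 + 1 + 1 + 6 = 20.
Remaining: 32 − 20 = 12 thirty-second notes, which is a dotted quarter note.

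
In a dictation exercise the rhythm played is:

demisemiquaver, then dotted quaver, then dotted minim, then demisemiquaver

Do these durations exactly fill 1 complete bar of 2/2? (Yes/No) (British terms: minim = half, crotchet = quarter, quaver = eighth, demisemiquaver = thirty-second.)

Yes

One bar of 2/2 = 32 thirty-second notes.
Working in thirty-second notes: demisemiquaver = 1; dotted quaver = 6; dotted minim = 24; demisemiquaver = 1.
Adding: 1 + 6 + 24 + 1 = 32.
32 equals 32, so the answer is Yes.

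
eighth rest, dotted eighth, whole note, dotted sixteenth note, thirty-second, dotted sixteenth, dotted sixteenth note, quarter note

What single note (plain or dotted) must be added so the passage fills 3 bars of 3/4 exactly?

dotted quarter note

3 bars of 3/4 = 72 thirty-second notes.
Working in thirty-second notes: eighth rest = 4; dotted eighth = 6; whole note = 32; dotted sixteenth note = 3; thirty-second = 1; dotted sixteenth = 3; dotted sixteenth note = 3; quarter note = 8.
Adding: 4 + 6 + 32 + 3 + 1 + 3 + 3 + 8 = 60.
Remaining: 72 − 60 = 12 thirty-second notes, which is a dotted quarter note.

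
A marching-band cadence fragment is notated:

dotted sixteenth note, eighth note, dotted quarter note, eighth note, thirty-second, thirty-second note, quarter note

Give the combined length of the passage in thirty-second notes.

Each duration in thirty-second notes: dotted sixteenth note = 3; eighth note = 4; dotted quarter note = 12; eighth note = 4; thirty-second = 1; thirty-second note = 1; quarter note = 8.
Total: 3 + 4 + 12 + 4 + 1 + 1 + 8 = 33 thirty-second notes.

33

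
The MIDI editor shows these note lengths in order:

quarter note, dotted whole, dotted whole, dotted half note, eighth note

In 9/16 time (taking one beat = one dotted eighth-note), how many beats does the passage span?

22

One dotted eighth-note beat = 3 sixteenth notes.
Each duration in sixteenth notes: quarter note = 4; dotted whole = 24; dotted whole = 24; dotted half note = 12; eighth note = 2.
Total: 4 + 24 + 24 + 12 + 2 = 66.
66 ÷ 3 = 22 beats.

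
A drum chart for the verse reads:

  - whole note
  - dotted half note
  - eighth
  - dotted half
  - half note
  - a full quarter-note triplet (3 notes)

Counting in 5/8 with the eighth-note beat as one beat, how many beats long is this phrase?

29

One eighth-note beat = 2 sixteenth notes.
Working in sixteenth notes: whole note = 16; dotted half note = 12; eighth = 2; dotted half = 12; half note = 8; a full quarter-note triplet (3 notes) (three triplet quarters span one half) = 8.
Adding: 16 + 12 + 2 + 12 + 8 + 8 = 58.
58 ÷ 2 = 29 beats.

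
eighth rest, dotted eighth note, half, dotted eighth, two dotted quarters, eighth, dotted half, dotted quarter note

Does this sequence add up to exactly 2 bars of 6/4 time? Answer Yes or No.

Yes

One bar of 6/4 = 24 sixteenth notes, so 2 bars = 48.
Convert each value to sixteenth notes: eighth rest = 2; dotted eighth note = 3; half = 8; dotted eighth = 3; dotted quarter = 6; dotted quarter = 6; eighth = 2; dotted half = 12; dotted quarter note = 6.
Altogether 2 + 3 + 8 + 3 + 6 + 6 + 2 + 12 + 6 = 48.
48 equals 48, so the answer is Yes.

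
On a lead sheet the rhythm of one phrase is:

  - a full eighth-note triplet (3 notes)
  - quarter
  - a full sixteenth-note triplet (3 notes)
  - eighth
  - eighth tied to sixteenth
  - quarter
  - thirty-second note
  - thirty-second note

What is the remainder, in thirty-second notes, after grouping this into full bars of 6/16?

One bar of 6/16 = 12 thirty-second notes.
Convert each value to thirty-second notes: a full eighth-note triplet (3 notes) (three triplet eighths span one quarter) = 8; quarter = 8; a full sixteenth-note triplet (3 notes) (three triplet sixteenths span one eighth) = 4; eighth = 4; eighth tied to sixteenth (eighth + sixteenth) = 6; quarter = 8; thirty-second note = 1; thirty-second note = 1.
Adding: 8 + 8 + 4 + 4 + 6 + 8 + 1 + 1 = 40.
40 ÷ 12 = 3 complete bars with 4 thirty-second notes remaining.

4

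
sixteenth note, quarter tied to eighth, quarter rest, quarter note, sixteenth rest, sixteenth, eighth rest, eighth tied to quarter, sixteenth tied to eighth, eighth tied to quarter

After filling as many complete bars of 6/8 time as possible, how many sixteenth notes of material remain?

One bar of 6/8 = 12 sixteenth notes.
In sixteenth notes: sixteenth note = 1; quarter tied to eighth (quarter + eighth) = 6; quarter rest = 4; quarter note = 4; sixteenth rest = 1; sixteenth = 1; eighth rest = 2; eighth tied to quarter (eighth + quarter) = 6; sixteenth tied to eighth (sixteenth + eighth) = 3; eighth tied to quarter (eighth + quarter) = 6.
Altogether 1 + 6 + 4 + 4 + 1 + 1 + 2 + 6 + 3 + 6 = 34.
34 ÷ 12 = 2 complete bars with 10 sixteenth notes remaining.

10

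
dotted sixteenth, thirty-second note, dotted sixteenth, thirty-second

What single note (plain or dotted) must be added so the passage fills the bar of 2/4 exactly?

quarter note

The bar of 2/4 = 16 thirty-second notes.
Convert each value to thirty-second notes: dotted sixteenth = 3; thirty-second note = 1; dotted sixteenth = 3; thirty-second = 1.
Altogether 3 + 1 + 3 + 1 = 8.
Remaining: 16 − 8 = 8 thirty-second notes, which is a quarter note.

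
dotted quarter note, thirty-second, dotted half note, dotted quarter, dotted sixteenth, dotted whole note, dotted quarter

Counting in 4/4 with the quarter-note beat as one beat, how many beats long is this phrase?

One quarter-note beat = 8 thirty-second notes.
Working in thirty-second notes: dotted quarter note = 12; thirty-second = 1; dotted half note = 24; dotted quarter = 12; dotted sixteenth = 3; dotted whole note = 48; dotted quarter = 12.
Altogether 12 + 1 + 24 + 12 + 3 + 48 + 12 = 112.
112 ÷ 8 = 14 beats.

14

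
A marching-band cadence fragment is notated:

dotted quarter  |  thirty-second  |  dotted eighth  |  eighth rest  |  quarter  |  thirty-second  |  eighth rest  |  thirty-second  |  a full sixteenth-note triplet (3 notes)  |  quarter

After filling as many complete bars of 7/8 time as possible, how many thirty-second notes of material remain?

One bar of 7/8 = 28 thirty-second notes.
Working in thirty-second notes: dotted quarter = 12; thirty-second = 1; dotted eighth = 6; eighth rest = 4; quarter = 8; thirty-second = 1; eighth rest = 4; thirty-second = 1; a full sixteenth-note triplet (3 notes) (three triplet sixteenths span one eighth) = 4; quarter = 8.
Sum: 12 + 1 + 6 + 4 + 8 + 1 + 4 + 1 + 4 + 8 = 49.
49 ÷ 28 = 1 complete bar with 21 thirty-second notes remaining.

21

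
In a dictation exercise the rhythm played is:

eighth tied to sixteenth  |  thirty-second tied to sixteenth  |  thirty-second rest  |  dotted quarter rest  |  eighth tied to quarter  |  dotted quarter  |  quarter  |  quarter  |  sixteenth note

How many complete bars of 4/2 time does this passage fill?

1

One bar of 4/2 = 64 thirty-second notes.
Express everything in thirty-second notes: eighth tied to sixteenth (eighth + sixteenth) = 6; thirty-second tied to sixteenth (thirty-second + sixteenth) = 3; thirty-second rest = 1; dotted quarter rest = 12; eighth tied to quarter (eighth + quarter) = 12; dotted quarter = 12; quarter = 8; quarter = 8; sixteenth note = 2.
Adding: 6 + 3 + 1 + 12 + 12 + 12 + 8 + 8 + 2 = 64.
64 ÷ 64 = 1 complete bar with 0 left over.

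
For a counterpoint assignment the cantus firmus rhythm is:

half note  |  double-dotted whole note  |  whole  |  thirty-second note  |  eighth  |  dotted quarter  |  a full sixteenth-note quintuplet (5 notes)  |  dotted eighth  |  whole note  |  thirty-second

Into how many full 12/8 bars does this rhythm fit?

One bar of 12/8 = 48 thirty-second notes.
Convert each value to thirty-second notes: half note = 16; double-dotted whole note = 56; whole = 32; thirty-second note = 1; eighth = 4; dotted quarter = 12; a full sixteenth-note quintuplet (5 notes) (five quintuplet sixteenths span one quarter) = 8; dotted eighth = 6; whole note = 32; thirty-second = 1.
Sum: 16 + 56 + 32 + 1 + 4 + 12 + 8 + 6 + 32 + 1 = 168.
168 ÷ 48 = 3 complete bars with 24 left over.

3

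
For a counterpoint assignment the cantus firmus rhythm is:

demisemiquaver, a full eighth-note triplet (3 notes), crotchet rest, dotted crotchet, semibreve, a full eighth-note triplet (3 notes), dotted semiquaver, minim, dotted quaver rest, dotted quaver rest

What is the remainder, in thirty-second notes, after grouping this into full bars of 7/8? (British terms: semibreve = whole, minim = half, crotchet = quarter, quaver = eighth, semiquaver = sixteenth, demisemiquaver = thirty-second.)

16

One bar of 7/8 = 28 thirty-second notes.
Working in thirty-second notes: demisemiquaver = 1; a full eighth-note triplet (3 notes) (three triplet eighths span one quarter) = 8; crotchet rest = 8; dotted crotchet = 12; semibreve = 32; a full eighth-note triplet (3 notes) (three triplet eighths span one quarter) = 8; dotted semiquaver = 3; minim = 16; dotted quaver rest = 6; dotted quaver rest = 6.
Sum: 1 + 8 + 8 + 12 + 32 + 8 + 3 + 16 + 6 + 6 = 100.
100 ÷ 28 = 3 complete bars with 16 thirty-second notes remaining.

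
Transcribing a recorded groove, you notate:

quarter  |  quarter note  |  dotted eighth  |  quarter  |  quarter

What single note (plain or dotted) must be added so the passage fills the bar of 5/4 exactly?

The bar of 5/4 = 20 sixteenth notes.
Convert each value to sixteenth notes: quarter = 4; quarter note = 4; dotted eighth = 3; quarter = 4; quarter = 4.
Altogether 4 + 4 + 3 + 4 + 4 = 19.
Remaining: 20 − 19 = 1 sixteenth note, which is a sixteenth note.

sixteenth note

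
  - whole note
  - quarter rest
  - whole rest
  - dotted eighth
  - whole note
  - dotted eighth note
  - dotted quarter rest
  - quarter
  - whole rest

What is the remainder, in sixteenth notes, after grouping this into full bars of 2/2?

4

One bar of 2/2 = 16 sixteenth notes.
Working in sixteenth notes: whole note = 16; quarter rest = 4; whole rest = 16; dotted eighth = 3; whole note = 16; dotted eighth note = 3; dotted quarter rest = 6; quarter = 4; whole rest = 16.
Adding: 16 + 4 + 16 + 3 + 16 + 3 + 6 + 4 + 16 = 84.
84 ÷ 16 = 5 complete bars with 4 sixteenth notes remaining.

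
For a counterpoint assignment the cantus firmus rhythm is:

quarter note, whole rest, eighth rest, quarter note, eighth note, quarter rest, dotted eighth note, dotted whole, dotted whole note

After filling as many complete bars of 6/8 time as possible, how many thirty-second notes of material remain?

22

One bar of 6/8 = 12 sixteenth notes.
In sixteenth notes: quarter note = 4; whole rest = 16; eighth rest = 2; quarter note = 4; eighth note = 2; quarter rest = 4; dotted eighth note = 3; dotted whole = 24; dotted whole note = 24.
Altogether 4 + 16 + 2 + 4 + 2 + 4 + 3 + 24 + 24 = 83.
83 ÷ 12 = 6 complete bars with 11 sixteenth notes remaining = 22 thirty-second notes.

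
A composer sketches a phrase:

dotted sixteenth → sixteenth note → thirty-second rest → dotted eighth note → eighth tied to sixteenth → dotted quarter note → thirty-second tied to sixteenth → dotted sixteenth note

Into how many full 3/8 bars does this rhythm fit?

3

One bar of 3/8 = 12 thirty-second notes.
In thirty-second notes: dotted sixteenth = 3; sixteenth note = 2; thirty-second rest = 1; dotted eighth note = 6; eighth tied to sixteenth (eighth + sixteenth) = 6; dotted quarter note = 12; thirty-second tied to sixteenth (thirty-second + sixteenth) = 3; dotted sixteenth note = 3.
Altogether 3 + 2 + 1 + 6 + 6 + 12 + 3 + 3 = 36.
36 ÷ 12 = 3 complete bars with 0 left over.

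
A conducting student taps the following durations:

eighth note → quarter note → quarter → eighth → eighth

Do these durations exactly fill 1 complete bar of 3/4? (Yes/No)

One bar of 3/4 = 6 eighth notes.
Convert each value to eighth notes: eighth note = 1; quarter note = 2; quarter = 2; eighth = 1; eighth = 1.
Total: 1 + 2 + 2 + 1 + 1 = 7.
7 exceeds 6, so the answer is No.

No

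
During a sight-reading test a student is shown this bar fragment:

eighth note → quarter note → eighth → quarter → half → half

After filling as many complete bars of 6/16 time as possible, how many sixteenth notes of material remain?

4

One bar of 6/16 = 3 eighth notes.
Each duration in eighth notes: eighth note = 1; quarter note = 2; eighth = 1; quarter = 2; half = 4; half = 4.
Adding: 1 + 2 + 1 + 2 + 4 + 4 = 14.
14 ÷ 3 = 4 complete bars with 2 eighth notes remaining = 4 sixteenth notes.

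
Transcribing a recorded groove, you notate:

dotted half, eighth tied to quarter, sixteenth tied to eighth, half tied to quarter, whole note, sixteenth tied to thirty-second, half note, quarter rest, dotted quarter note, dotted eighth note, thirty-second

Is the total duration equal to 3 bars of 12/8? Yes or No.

One bar of 12/8 = 48 thirty-second notes, so 3 bars = 144.
Express everything in thirty-second notes: dotted half = 24; eighth tied to quarter (eighth + quarter) = 12; sixteenth tied to eighth (sixteenth + eighth) = 6; half tied to quarter (half + quarter) = 24; whole note = 32; sixteenth tied to thirty-second (sixteenth + thirty-second) = 3; half note = 16; quarter rest = 8; dotted quarter note = 12; dotted eighth note = 6; thirty-second = 1.
Sum: 24 + 12 + 6 + 24 + 32 + 3 + 16 + 8 + 12 + 6 + 1 = 144.
144 equals 144, so the answer is Yes.

Yes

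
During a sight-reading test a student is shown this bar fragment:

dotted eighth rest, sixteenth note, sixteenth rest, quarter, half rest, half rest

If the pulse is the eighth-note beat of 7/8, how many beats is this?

One eighth-note beat = 2 sixteenth notes.
Each duration in sixteenth notes: dotted eighth rest = 3; sixteenth note = 1; sixteenth rest = 1; quarter = 4; half rest = 8; half rest = 8.
Adding: 3 + 1 + 1 + 4 + 8 + 8 = 25.
25 ÷ 2 = 12.5 beats.

12.5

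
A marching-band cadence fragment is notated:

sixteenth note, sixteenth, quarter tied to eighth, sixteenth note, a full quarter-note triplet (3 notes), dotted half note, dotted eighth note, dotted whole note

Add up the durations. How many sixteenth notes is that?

56

Each duration in sixteenth notes: sixteenth note = 1; sixteenth = 1; quarter tied to eighth (quarter + eighth) = 6; sixteenth note = 1; a full quarter-note triplet (3 notes) (three triplet quarters span one half) = 8; dotted half note = 12; dotted eighth note = 3; dotted whole note = 24.
Sum: 1 + 1 + 6 + 1 + 8 + 12 + 3 + 24 = 56 sixteenth notes.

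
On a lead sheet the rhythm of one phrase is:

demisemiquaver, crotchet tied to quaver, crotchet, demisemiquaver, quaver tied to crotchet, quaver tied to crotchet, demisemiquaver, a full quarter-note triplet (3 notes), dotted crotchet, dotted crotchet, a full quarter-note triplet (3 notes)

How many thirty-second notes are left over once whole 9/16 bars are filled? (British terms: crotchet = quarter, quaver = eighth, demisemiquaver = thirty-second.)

13

One bar of 9/16 = 18 thirty-second notes.
Working in thirty-second notes: demisemiquaver = 1; crotchet tied to quaver (crotchet + quaver) = 12; crotchet = 8; demisemiquaver = 1; quaver tied to crotchet (quaver + crotchet) = 12; quaver tied to crotchet (quaver + crotchet) = 12; demisemiquaver = 1; a full quarter-note triplet (3 notes) (three triplet quarters span one half) = 16; dotted crotchet = 12; dotted crotchet = 12; a full quarter-note triplet (3 notes) (three triplet quarters span one half) = 16.
Adding: 1 + 12 + 8 + 1 + 12 + 12 + 1 + 16 + 12 + 12 + 16 = 103.
103 ÷ 18 = 5 complete bars with 13 thirty-second notes remaining.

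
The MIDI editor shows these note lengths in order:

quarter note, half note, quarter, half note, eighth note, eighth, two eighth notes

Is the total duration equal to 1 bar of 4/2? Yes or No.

One bar of 4/2 = 16 eighth notes.
Convert each value to eighth notes: quarter note = 2; half note = 4; quarter = 2; half note = 4; eighth note = 1; eighth = 1; eighth note = 1; eighth note = 1.
Sum: 2 + 4 + 2 + 4 + 1 + 1 + 1 + 1 = 16.
16 equals 16, so the answer is Yes.

Yes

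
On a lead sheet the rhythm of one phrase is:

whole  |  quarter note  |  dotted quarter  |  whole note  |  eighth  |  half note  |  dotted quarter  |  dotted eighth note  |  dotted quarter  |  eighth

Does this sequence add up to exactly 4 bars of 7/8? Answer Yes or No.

No

One bar of 7/8 = 14 sixteenth notes, so 4 bars = 56.
Each duration in sixteenth notes: whole = 16; quarter note = 4; dotted quarter = 6; whole note = 16; eighth = 2; half note = 8; dotted quarter = 6; dotted eighth note = 3; dotted quarter = 6; eighth = 2.
Sum: 16 + 4 + 6 + 16 + 2 + 8 + 6 + 3 + 6 + 2 = 69.
69 exceeds 56, so the answer is No.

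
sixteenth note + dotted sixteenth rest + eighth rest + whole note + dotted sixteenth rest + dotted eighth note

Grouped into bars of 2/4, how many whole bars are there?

One bar of 2/4 = 16 thirty-second notes.
Express everything in thirty-second notes: sixteenth note = 2; dotted sixteenth rest = 3; eighth rest = 4; whole note = 32; dotted sixteenth rest = 3; dotted eighth note = 6.
Adding: 2 + 3 + 4 + 32 + 3 + 6 = 50.
50 ÷ 16 = 3 complete bars with 2 left over.

3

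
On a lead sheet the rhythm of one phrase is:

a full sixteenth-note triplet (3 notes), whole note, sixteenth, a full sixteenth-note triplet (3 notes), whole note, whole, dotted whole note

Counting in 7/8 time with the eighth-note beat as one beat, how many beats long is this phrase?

One eighth-note beat = 2 sixteenth notes.
In sixteenth notes: a full sixteenth-note triplet (3 notes) (three triplet sixteenths span one eighth) = 2; whole note = 16; sixteenth = 1; a full sixteenth-note triplet (3 notes) (three triplet sixteenths span one eighth) = 2; whole note = 16; whole = 16; dotted whole note = 24.
Altogether 2 + 16 + 1 + 2 + 16 + 16 + 24 = 77.
77 ÷ 2 = 38.5 beats.

38.5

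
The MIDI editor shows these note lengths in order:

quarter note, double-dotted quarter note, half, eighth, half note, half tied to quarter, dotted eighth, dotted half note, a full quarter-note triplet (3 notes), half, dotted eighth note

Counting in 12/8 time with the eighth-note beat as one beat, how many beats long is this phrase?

37.5

One eighth-note beat = 2 sixteenth notes.
In sixteenth notes: quarter note = 4; double-dotted quarter note = 7; half = 8; eighth = 2; half note = 8; half tied to quarter (half + quarter) = 12; dotted eighth = 3; dotted half note = 12; a full quarter-note triplet (3 notes) (three triplet quarters span one half) = 8; half = 8; dotted eighth note = 3.
Adding: 4 + 7 + 8 + 2 + 8 + 12 + 3 + 12 + 8 + 8 + 3 = 75.
75 ÷ 2 = 37.5 beats.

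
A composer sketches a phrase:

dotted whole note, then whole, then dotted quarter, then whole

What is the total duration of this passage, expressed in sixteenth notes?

Each duration in sixteenth notes: dotted whole note = 24; whole = 16; dotted quarter = 6; whole = 16.
Adding: 24 + 16 + 6 + 16 = 62 sixteenth notes.

62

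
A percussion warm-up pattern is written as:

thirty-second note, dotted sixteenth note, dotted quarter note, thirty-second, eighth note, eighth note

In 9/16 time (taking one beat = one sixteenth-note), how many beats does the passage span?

One sixteenth-note beat = 2 thirty-second notes.
In thirty-second notes: thirty-second note = 1; dotted sixteenth note = 3; dotted quarter note = 12; thirty-second = 1; eighth note = 4; eighth note = 4.
Adding: 1 + 3 + 12 + 1 + 4 + 4 = 25.
25 ÷ 2 = 12.5 beats.

12.5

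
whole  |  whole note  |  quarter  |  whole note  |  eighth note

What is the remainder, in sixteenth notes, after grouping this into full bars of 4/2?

22

One bar of 4/2 = 16 eighth notes.
Convert each value to eighth notes: whole = 8; whole note = 8; quarter = 2; whole note = 8; eighth note = 1.
Sum: 8 + 8 + 2 + 8 + 1 = 27.
27 ÷ 16 = 1 complete bar with 11 eighth notes remaining = 22 sixteenth notes.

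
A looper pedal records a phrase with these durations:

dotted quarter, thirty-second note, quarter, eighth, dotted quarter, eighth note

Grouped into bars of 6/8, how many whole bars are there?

One bar of 6/8 = 24 thirty-second notes.
Express everything in thirty-second notes: dotted quarter = 12; thirty-second note = 1; quarter = 8; eighth = 4; dotted quarter = 12; eighth note = 4.
Altogether 12 + 1 + 8 + 4 + 12 + 4 = 41.
41 ÷ 24 = 1 complete bar with 17 left over.

1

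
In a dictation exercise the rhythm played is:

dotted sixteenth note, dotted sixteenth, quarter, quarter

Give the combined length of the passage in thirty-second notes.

Working in thirty-second notes: dotted sixteenth note = 3; dotted sixteenth = 3; quarter = 8; quarter = 8.
Altogether 3 + 3 + 8 + 8 = 22 thirty-second notes.

22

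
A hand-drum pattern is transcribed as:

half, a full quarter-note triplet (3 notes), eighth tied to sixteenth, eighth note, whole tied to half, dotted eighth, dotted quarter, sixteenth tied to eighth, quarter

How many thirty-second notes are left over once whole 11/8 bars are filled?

One bar of 11/8 = 22 sixteenth notes.
In sixteenth notes: half = 8; a full quarter-note triplet (3 notes) (three triplet quarters span one half) = 8; eighth tied to sixteenth (eighth + sixteenth) = 3; eighth note = 2; whole tied to half (whole + half) = 24; dotted eighth = 3; dotted quarter = 6; sixteenth tied to eighth (sixteenth + eighth) = 3; quarter = 4.
Total: 8 + 8 + 3 + 2 + 24 + 3 + 6 + 3 + 4 = 61.
61 ÷ 22 = 2 complete bars with 17 sixteenth notes remaining = 34 thirty-second notes.

34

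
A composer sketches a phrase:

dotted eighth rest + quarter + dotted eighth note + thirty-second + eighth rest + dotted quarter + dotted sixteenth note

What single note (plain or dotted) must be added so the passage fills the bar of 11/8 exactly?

The bar of 11/8 = 44 thirty-second notes.
Working in thirty-second notes: dotted eighth rest = 6; quarter = 8; dotted eighth note = 6; thirty-second = 1; eighth rest = 4; dotted quarter = 12; dotted sixteenth note = 3.
Altogether 6 + 8 + 6 + 1 + 4 + 12 + 3 = 40.
Remaining: 44 − 40 = 4 thirty-second notes, which is a eighth note.

eighth note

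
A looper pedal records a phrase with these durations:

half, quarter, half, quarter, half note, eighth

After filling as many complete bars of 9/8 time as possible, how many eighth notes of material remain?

One bar of 9/8 = 9 eighth notes.
Express everything in eighth notes: half = 4; quarter = 2; half = 4; quarter = 2; half note = 4; eighth = 1.
Sum: 4 + 2 + 4 + 2 + 4 + 1 = 17.
17 ÷ 9 = 1 complete bar with 8 eighth notes remaining.

8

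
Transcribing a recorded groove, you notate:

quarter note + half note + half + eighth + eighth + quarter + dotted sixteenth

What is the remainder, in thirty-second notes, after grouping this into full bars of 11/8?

One bar of 11/8 = 44 thirty-second notes.
Express everything in thirty-second notes: quarter note = 8; half note = 16; half = 16; eighth = 4; eighth = 4; quarter = 8; dotted sixteenth = 3.
Sum: 8 + 16 + 16 + 4 + 4 + 8 + 3 = 59.
59 ÷ 44 = 1 complete bar with 15 thirty-second notes remaining.

15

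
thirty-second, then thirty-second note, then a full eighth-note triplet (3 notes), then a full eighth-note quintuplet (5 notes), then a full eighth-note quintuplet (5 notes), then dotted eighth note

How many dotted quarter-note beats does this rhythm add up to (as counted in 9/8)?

One dotted quarter-note beat = 12 thirty-second notes.
Express everything in thirty-second notes: thirty-second = 1; thirty-second note = 1; a full eighth-note triplet (3 notes) (three triplet eighths span one quarter) = 8; a full eighth-note quintuplet (5 notes) (five quintuplet eighths span one half) = 16; a full eighth-note quintuplet (5 notes) (five quintuplet eighths span one half) = 16; dotted eighth note = 6.
Altogether 1 + 1 + 8 + 16 + 16 + 6 = 48.
48 ÷ 12 = 4 beats.

4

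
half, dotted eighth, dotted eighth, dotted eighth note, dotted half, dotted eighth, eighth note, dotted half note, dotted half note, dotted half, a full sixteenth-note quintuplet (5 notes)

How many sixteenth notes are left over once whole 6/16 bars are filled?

2

One bar of 6/16 = 6 sixteenth notes.
Working in sixteenth notes: half = 8; dotted eighth = 3; dotted eighth = 3; dotted eighth note = 3; dotted half = 12; dotted eighth = 3; eighth note = 2; dotted half note = 12; dotted half note = 12; dotted half = 12; a full sixteenth-note quintuplet (5 notes) (five quintuplet sixteenths span one quarter) = 4.
Altogether 8 + 3 + 3 + 3 + 12 + 3 + 2 + 12 + 12 + 12 + 4 = 74.
74 ÷ 6 = 12 complete bars with 2 sixteenth notes remaining.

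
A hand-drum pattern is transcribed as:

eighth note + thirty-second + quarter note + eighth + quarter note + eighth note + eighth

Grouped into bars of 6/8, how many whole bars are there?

1

One bar of 6/8 = 24 thirty-second notes.
Working in thirty-second notes: eighth note = 4; thirty-second = 1; quarter note = 8; eighth = 4; quarter note = 8; eighth note = 4; eighth = 4.
Total: 4 + 1 + 8 + 4 + 8 + 4 + 4 = 33.
33 ÷ 24 = 1 complete bar with 9 left over.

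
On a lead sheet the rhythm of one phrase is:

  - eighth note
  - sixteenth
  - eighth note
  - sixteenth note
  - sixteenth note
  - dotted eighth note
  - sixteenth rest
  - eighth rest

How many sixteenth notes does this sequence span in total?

13

Each duration in sixteenth notes: eighth note = 2; sixteenth = 1; eighth note = 2; sixteenth note = 1; sixteenth note = 1; dotted eighth note = 3; sixteenth rest = 1; eighth rest = 2.
Total: 2 + 1 + 2 + 1 + 1 + 3 + 1 + 2 = 13 sixteenth notes.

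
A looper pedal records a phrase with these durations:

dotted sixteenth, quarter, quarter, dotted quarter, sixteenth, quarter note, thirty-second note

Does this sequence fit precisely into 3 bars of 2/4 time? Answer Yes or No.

One bar of 2/4 = 16 thirty-second notes, so 3 bars = 48.
Express everything in thirty-second notes: dotted sixteenth = 3; quarter = 8; quarter = 8; dotted quarter = 12; sixteenth = 2; quarter note = 8; thirty-second note = 1.
Altogether 3 + 8 + 8 + 12 + 2 + 8 + 1 = 42.
42 falls short of 48, so the answer is No.

No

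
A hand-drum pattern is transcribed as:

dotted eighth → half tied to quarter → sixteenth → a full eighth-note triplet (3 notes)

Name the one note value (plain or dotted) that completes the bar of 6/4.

quarter note

The bar of 6/4 = 24 sixteenth notes.
In sixteenth notes: dotted eighth = 3; half tied to quarter (half + quarter) = 12; sixteenth = 1; a full eighth-note triplet (3 notes) (three triplet eighths span one quarter) = 4.
Total: 3 + 12 + 1 + 4 = 20.
Remaining: 24 − 20 = 4 sixteenth notes, which is a quarter note.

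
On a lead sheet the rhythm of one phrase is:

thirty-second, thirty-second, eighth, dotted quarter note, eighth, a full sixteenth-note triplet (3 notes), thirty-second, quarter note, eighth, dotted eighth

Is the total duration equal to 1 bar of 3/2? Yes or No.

No

One bar of 3/2 = 48 thirty-second notes.
Convert each value to thirty-second notes: thirty-second = 1; thirty-second = 1; eighth = 4; dotted quarter note = 12; eighth = 4; a full sixteenth-note triplet (3 notes) (three triplet sixteenths span one eighth) = 4; thirty-second = 1; quarter note = 8; eighth = 4; dotted eighth = 6.
Altogether 1 + 1 + 4 + 12 + 4 + 4 + 1 + 8 + 4 + 6 = 45.
45 falls short of 48, so the answer is No.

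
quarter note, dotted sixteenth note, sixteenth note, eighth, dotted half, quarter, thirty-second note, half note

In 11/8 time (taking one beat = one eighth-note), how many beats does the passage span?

One eighth-note beat = 4 thirty-second notes.
Working in thirty-second notes: quarter note = 8; dotted sixteenth note = 3; sixteenth note = 2; eighth = 4; dotted half = 24; quarter = 8; thirty-second note = 1; half note = 16.
Total: 8 + 3 + 2 + 4 + 24 + 8 + 1 + 16 = 66.
66 ÷ 4 = 16.5 beats.

16.5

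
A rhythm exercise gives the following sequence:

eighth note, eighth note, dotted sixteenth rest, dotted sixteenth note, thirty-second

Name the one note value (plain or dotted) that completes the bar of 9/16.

dotted sixteenth note

The bar of 9/16 = 18 thirty-second notes.
In thirty-second notes: eighth note = 4; eighth note = 4; dotted sixteenth rest = 3; dotted sixteenth note = 3; thirty-second = 1.
Adding: 4 + 4 + 3 + 3 + 1 = 15.
Remaining: 18 − 15 = 3 thirty-second notes, which is a dotted sixteenth note.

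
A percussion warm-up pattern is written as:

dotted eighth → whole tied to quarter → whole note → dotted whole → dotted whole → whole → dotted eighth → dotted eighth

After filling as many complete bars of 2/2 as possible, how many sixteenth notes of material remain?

13

One bar of 2/2 = 16 sixteenth notes.
Working in sixteenth notes: dotted eighth = 3; whole tied to quarter (whole + quarter) = 20; whole note = 16; dotted whole = 24; dotted whole = 24; whole = 16; dotted eighth = 3; dotted eighth = 3.
Total: 3 + 20 + 16 + 24 + 24 + 16 + 3 + 3 = 109.
109 ÷ 16 = 6 complete bars with 13 sixteenth notes remaining.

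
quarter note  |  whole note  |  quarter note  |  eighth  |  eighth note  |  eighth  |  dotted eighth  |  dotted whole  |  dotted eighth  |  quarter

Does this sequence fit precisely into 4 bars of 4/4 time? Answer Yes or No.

Yes

One bar of 4/4 = 16 sixteenth notes, so 4 bars = 64.
Convert each value to sixteenth notes: quarter note = 4; whole note = 16; quarter note = 4; eighth = 2; eighth note = 2; eighth = 2; dotted eighth = 3; dotted whole = 24; dotted eighth = 3; quarter = 4.
Total: 4 + 16 + 4 + 2 + 2 + 2 + 3 + 24 + 3 + 4 = 64.
64 equals 64, so the answer is Yes.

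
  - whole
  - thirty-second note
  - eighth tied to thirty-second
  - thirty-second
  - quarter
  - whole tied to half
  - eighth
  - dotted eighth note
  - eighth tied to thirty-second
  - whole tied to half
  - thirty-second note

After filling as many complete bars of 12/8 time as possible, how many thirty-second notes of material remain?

15

One bar of 12/8 = 48 thirty-second notes.
Convert each value to thirty-second notes: whole = 32; thirty-second note = 1; eighth tied to thirty-second (eighth + thirty-second) = 5; thirty-second = 1; quarter = 8; whole tied to half (whole + half) = 48; eighth = 4; dotted eighth note = 6; eighth tied to thirty-second (eighth + thirty-second) = 5; whole tied to half (whole + half) = 48; thirty-second note = 1.
Total: 32 + 1 + 5 + 1 + 8 + 48 + 4 + 6 + 5 + 48 + 1 = 159.
159 ÷ 48 = 3 complete bars with 15 thirty-second notes remaining.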